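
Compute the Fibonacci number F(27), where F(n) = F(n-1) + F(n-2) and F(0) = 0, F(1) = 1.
Computing the sequence terms:
0, 1, 1, 2, 3, 5, 8, 13, 21, 34, 55, 89, 144, 233, 377, 610, 987, 1597, 2584, 4181, 6765, 10946, 17711, 28657, 46368, 75025, 121393, 196418

196418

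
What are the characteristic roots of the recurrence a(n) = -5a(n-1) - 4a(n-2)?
Substitute a(n) = rⁿ and divide through by rⁿ⁻²: r² + 5r + 4 = 0
Factor: (r + 4)(r + 1) = 0, so r = -4, -1.
General solution: a(n) = A·(-4)ⁿ + B·(-1)ⁿ

Characteristic: r² + 5r + 4 = 0, Roots: r = -4, -1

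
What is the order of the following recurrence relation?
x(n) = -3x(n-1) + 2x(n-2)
The order is the largest lag k for which x(n-k) appears. Here the deepest term is x(n-2), so the order is 2.

Order 2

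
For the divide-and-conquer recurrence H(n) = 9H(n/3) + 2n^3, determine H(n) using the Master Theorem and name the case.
Master Theorem template: H(n) = a·H(n/b) + f(n).
Here: a=9, b=3, f(n)=2n^3
Compute log_b(a) = log_3(9) = 2.
f(n) = 2n^3 = Ω(n^(2+ε)) with ε = 1, and the regularity condition holds (a·f(n/b) = (a/b^3)·f(n) with a/b^3 = 3^-1 < 1). Case 3: H(n) = Θ(f(n)) = Θ(n^3).

Case 3: H(n) = Θ(n^3)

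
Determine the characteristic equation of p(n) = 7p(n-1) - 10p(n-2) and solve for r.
Substitute p(n) = rⁿ and divide through by rⁿ⁻²: r² - 7r + 10 = 0
Factor: (r - 5)(r - 2) = 0, so r = 5, 2.
General solution: p(n) = A·5ⁿ + B·2ⁿ

Characteristic: r² - 7r + 10 = 0, Roots: r = 5, 2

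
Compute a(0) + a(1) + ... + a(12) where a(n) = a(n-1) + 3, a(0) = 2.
Computing the sequence terms: 2, 5, 8, 11, 14, 17, 20, 23, 26, 29, 32, 35, 38
Adding these values together:

260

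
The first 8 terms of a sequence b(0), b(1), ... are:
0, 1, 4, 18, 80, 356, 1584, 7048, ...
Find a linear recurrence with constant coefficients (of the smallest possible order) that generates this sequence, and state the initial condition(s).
Look for the lowest-order linear relation among consecutive terms.
Observation: b(n) - 4·b(n-1) - (2)·b(n-2) = 0 holds for the shown terms, and no order-1 relation b(n) = α·b(n-1) + β fits.
Check at n=3: 4·4 + (2)·1 = 18. ✓

b(n) = 4b(n-1) + 2b(n-2), b(0) = 0, b(1) = 1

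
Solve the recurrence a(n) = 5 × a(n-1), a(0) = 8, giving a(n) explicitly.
Recurrence: a(n) = 5 × a(n-1), initial: a(0) = 8.
Each term is 5 times the previous, so this is geometric with ratio 5. After n steps: a(n) = a(0)·5ⁿ = 8·5ⁿ.

a(n) = 8·5ⁿ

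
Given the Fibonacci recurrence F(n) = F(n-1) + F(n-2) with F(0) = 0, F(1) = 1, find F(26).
Computing the sequence terms:
0, 1, 1, 2, 3, 5, 8, 13, 21, 34, 55, 89, 144, 233, 377, 610, 987, 1597, 2584, 4181, 6765, 10946, 17711, 28657, 46368, 75025, 121393

121393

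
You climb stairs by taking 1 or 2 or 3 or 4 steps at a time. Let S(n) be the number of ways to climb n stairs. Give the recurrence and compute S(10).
Condition on the size of the last step (1 to 4): before it there were n-1, …, n-4 stairs climbed, and these cases are disjoint, so S(n) = S(n-1) + S(n-2) + S(n-3) + S(n-4) (order-4 linear recurrence).
Initial conditions by direct count (compositions of i into parts ≤ 4): S(1) = 1; S(2) = 2; S(3) = 4; S(4) = 8.
Iterating the recurrence: S(5) = 15, S(6) = 29, S(7) = 56, S(8) = 108, S(9) = 208, S(10) = 401.

S(n) = S(n-1) + S(n-2) + S(n-3) + S(n-4), S(1) = 1, S(2) = 2, S(3) = 4, S(4) = 8; S(10) = 401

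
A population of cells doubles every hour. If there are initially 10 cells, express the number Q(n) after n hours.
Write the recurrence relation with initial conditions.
Each hour multiplies the count by 2, so the count after n hours depends only on the count after n-1 hours: Q(n) = 2 × Q(n-1). The starting count gives Q(0) = 10.
Unrolling n times gives the closed form Q(n) = 10 × 2ⁿ.

Q(n) = 2 × Q(n-1), Q(0) = 10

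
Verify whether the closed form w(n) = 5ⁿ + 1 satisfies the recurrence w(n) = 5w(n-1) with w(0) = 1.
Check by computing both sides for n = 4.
From the recurrence with w(0) = 1:
  w(0) = 1, w(1) = 5, w(2) = 25, w(3) = 125, w(4) = 625
  so the recurrence gives w(4) = 625.
From the proposed closed form w(n) = 5ⁿ + 1:
  w(4) = 626.
The recurrence gives 625 but the closed form gives 626, so the closed form does not satisfy the recurrence.

No, the closed form is incorrect.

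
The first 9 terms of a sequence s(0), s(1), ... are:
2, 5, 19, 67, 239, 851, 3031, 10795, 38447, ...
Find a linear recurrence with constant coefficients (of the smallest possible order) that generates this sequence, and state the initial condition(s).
Look for the lowest-order linear relation among consecutive terms.
Observation: s(n) - 3·s(n-1) - (2)·s(n-2) = 0 holds for the shown terms, and no order-1 relation s(n) = α·s(n-1) + β fits.
Check at n=3: 3·19 + (2)·5 = 67. ✓

s(n) = 3s(n-1) + 2s(n-2), s(0) = 2, s(1) = 5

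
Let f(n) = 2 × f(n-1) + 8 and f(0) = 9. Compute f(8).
Computing step by step:
f(0) = 9
f(1) = 2 × 9 + 8 = 26
f(2) = 2 × 26 + 8 = 60
f(3) = 2 × 60 + 8 = 128
f(4) = 2 × 128 + 8 = 264
f(5) = 2 × 264 + 8 = 536
f(6) = 2 × 536 + 8 = 1080
f(7) = 2 × 1080 + 8 = 2168
f(8) = 2 × 2168 + 8 = 4344

4344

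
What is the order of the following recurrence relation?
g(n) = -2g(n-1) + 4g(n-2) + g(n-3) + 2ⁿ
The order is the largest lag k for which g(n-k) appears. Here the deepest term is g(n-3) (the 2ⁿ term is non-homogeneous and does not affect the order), so the order is 3.

Order 3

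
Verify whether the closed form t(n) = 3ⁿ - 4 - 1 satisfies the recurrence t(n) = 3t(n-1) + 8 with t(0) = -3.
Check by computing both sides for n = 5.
From the recurrence with t(0) = -3:
  t(0) = -3, t(1) = -1, t(2) = 5, t(3) = 23, t(4) = 77, t(5) = 239
  so the recurrence gives t(5) = 239.
From the proposed closed form t(n) = 3ⁿ - 4 - 1:
  t(5) = 238.
The recurrence gives 239 but the closed form gives 238, so the closed form does not satisfy the recurrence.

No, the closed form is incorrect.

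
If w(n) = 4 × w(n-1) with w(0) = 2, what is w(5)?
Computing step by step:
w(0) = 2
w(1) = 4 × 2 = 8
w(2) = 4 × 8 = 32
w(3) = 4 × 32 = 128
w(4) = 4 × 128 = 512
w(5) = 4 × 512 = 2048

2048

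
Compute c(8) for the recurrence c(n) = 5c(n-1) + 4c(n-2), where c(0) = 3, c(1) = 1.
Computing the sequence terms:
3, 1, 17, 89, 513, 2921, 16657, 94969, 541473

541473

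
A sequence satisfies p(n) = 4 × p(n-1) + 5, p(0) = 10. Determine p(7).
Computing step by step:
p(0) = 10
p(1) = 4 × 10 + 5 = 45
p(2) = 4 × 45 + 5 = 185
p(3) = 4 × 185 + 5 = 745
p(4) = 4 × 745 + 5 = 2985
p(5) = 4 × 2985 + 5 = 11945
p(6) = 4 × 11945 + 5 = 47785
p(7) = 4 × 47785 + 5 = 191145

191145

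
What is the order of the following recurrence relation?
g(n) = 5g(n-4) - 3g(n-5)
The order is the largest lag k for which g(n-k) appears. Here the deepest term is g(n-5), so the order is 5.

Order 5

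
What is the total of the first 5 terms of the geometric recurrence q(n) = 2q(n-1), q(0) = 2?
Computing the sequence terms: 2, 4, 8, 16, 32
Adding these values together:

62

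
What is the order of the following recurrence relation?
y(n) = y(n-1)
The order is the largest lag k for which y(n-k) appears. Here the deepest term is y(n-1), so the order is 1.

Order 1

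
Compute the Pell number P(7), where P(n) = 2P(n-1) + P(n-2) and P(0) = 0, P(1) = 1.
Computing the sequence terms:
0, 1, 2, 5, 12, 29, 70, 169

169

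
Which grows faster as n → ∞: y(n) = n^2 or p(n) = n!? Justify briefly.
Comparing growth rates:
Growth-rate hierarchy: log n ≺ any polynomial ≺ any exponential cⁿ (c>1) ≺ n! ≺ nⁿ.
factorial dominates polynomial degree 2 asymptotically.

p(n) grows faster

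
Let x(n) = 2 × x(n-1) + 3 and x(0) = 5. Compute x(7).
Computing step by step:
x(0) = 5
x(1) = 2 × 5 + 3 = 13
x(2) = 2 × 13 + 3 = 29
x(3) = 2 × 29 + 3 = 61
x(4) = 2 × 61 + 3 = 125
x(5) = 2 × 125 + 3 = 253
x(6) = 2 × 253 + 3 = 509
x(7) = 2 × 509 + 3 = 1021

1021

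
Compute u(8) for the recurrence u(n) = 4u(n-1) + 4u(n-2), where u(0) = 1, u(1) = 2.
Computing the sequence terms:
1, 2, 12, 56, 272, 1312, 6336, 30592, 147712

147712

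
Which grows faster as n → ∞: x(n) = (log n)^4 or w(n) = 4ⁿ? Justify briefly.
Comparing growth rates:
Growth-rate hierarchy: log n ≺ any polynomial ≺ any exponential cⁿ (c>1) ≺ n! ≺ nⁿ.
exponential base 4 dominates polylogarithmic (log n)^4 asymptotically.

w(n) grows faster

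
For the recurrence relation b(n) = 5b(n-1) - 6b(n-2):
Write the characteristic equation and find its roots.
Substitute b(n) = rⁿ and divide through by rⁿ⁻²: r² - 5r + 6 = 0
Factor: (r - 3)(r - 2) = 0, so r = 3, 2.
General solution: b(n) = A·3ⁿ + B·2ⁿ

Characteristic: r² - 5r + 6 = 0, Roots: r = 3, 2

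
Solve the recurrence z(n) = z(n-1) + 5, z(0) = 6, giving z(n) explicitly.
Recurrence: z(n) = z(n-1) + 5, initial: z(0) = 6.
Each step adds 5, so z(n) = z(0) + 5n = 5n + 6.

z(n) = 5n + 6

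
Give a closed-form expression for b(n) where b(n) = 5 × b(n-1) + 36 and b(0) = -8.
Recurrence: b(n) = 5 × b(n-1) + 36, initial: b(0) = -8.
Try b(n) = A·5ⁿ + C. Substituting: A·5ⁿ + C = 5(A·5ⁿ⁻¹ + C) + 36 = A·5ⁿ + 5C + 36, so C = 5C + 36, giving C = -9. Then b(0) = A - 9 = -8 gives A = 1.

b(n) = 5ⁿ - 9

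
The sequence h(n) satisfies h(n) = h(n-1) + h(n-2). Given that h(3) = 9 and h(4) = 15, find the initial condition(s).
Work backwards using h(k) = h(k+2) - h(k+1):
h(2) = h(4) - h(3) = 15 - 9 = 6
h(1) = h(3) - h(2) = 9 - 6 = 3
h(0) = h(2) - h(1) = 6 - 3 = 3

h(0) = 3, h(1) = 3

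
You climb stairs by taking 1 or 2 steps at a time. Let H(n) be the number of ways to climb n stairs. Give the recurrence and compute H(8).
Condition on the size of the last step (1 to 2): before it there were n-1, …, n-2 stairs climbed, and these cases are disjoint, so H(n) = H(n-1) + H(n-2) (Fibonacci-type sequence).
Initial conditions by direct count (compositions of i into parts ≤ 2): H(1) = 1; H(2) = 2.
Iterating the recurrence: H(3) = 3, H(4) = 5, H(5) = 8, H(6) = 13, H(7) = 21, H(8) = 34.

H(n) = H(n-1) + H(n-2), H(1) = 1, H(2) = 2; H(8) = 34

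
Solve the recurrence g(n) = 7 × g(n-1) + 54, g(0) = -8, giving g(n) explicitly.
Recurrence: g(n) = 7 × g(n-1) + 54, initial: g(0) = -8.
Try g(n) = A·7ⁿ + C. Substituting: A·7ⁿ + C = 7(A·7ⁿ⁻¹ + C) + 54 = A·7ⁿ + 7C + 54, so C = 7C + 54, giving C = -9. Then g(0) = A - 9 = -8 gives A = 1.

g(n) = 7ⁿ - 9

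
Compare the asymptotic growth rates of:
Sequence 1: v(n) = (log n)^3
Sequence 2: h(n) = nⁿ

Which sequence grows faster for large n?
Comparing growth rates:
Growth-rate hierarchy: log n ≺ any polynomial ≺ any exponential cⁿ (c>1) ≺ n! ≺ nⁿ.
super-exponential nⁿ dominates polylogarithmic (log n)^3 asymptotically.

h(n) grows faster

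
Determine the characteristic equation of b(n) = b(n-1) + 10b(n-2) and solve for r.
Substitute b(n) = rⁿ and divide through by rⁿ⁻²: r² - r - 10 = 0
Discriminant: 1² + 4·10 = 41, not a perfect square, so by the quadratic formula r = (1 ± √41)/2.
General solution: b(n) = A·r₁ⁿ + B·r₂ⁿ where r₁,r₂ = (1 ± √41)/2

Characteristic: r² - r - 10 = 0, Roots: r = (1 ± √41)/2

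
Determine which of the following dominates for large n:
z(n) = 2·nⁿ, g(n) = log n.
Comparing growth rates:
Growth-rate hierarchy: log n ≺ any polynomial ≺ any exponential cⁿ (c>1) ≺ n! ≺ nⁿ.
super-exponential nⁿ dominates logarithmic asymptotically.

z(n) grows faster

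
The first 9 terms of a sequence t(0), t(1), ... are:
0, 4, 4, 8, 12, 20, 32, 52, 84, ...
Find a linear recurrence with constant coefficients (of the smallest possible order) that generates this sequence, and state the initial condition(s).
Look for the lowest-order linear relation among consecutive terms.
Observation: t(n) - 1·t(n-1) - (1)·t(n-2) = 0 holds for the shown terms, and no order-1 relation t(n) = α·t(n-1) + β fits.
Check at n=3: 1·4 + (1)·4 = 8. ✓

t(n) = t(n-1) + t(n-2), t(0) = 0, t(1) = 4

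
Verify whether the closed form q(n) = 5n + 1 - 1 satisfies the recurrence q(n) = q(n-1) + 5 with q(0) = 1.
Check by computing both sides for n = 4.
From the recurrence with q(0) = 1:
  q(0) = 1, q(1) = 6, q(2) = 11, q(3) = 16, q(4) = 21
  so the recurrence gives q(4) = 21.
From the proposed closed form q(n) = 5n + 1 - 1:
  q(4) = 20.
The recurrence gives 21 but the closed form gives 20, so the closed form does not satisfy the recurrence.

No, the closed form is incorrect.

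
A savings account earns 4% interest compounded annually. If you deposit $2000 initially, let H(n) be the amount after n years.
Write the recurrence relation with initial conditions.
Each year the balance grows by 4%, i.e. is multiplied by 1 + 4/100 = 1.04, so H(n) = 1.04 × H(n-1). The initial deposit gives H(0) = 2000.
Unrolling gives the closed form H(n) = 2000 × (1.04)ⁿ.

H(n) = 1.04 × H(n-1), H(0) = 2000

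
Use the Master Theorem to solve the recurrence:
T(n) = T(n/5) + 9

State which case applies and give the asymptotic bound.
Master Theorem template: T(n) = a·T(n/b) + f(n).
Here: a=1, b=5, f(n)=9
Compute log_b(a) = log_5(1) = 0.
f(n) = 9 = Θ(1). Case 2: T(n) = Θ(log n).

Case 2: T(n) = Θ(log n)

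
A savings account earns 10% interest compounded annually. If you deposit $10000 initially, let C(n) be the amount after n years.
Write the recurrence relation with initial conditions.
Each year the balance grows by 10%, i.e. is multiplied by 1 + 10/100 = 1.1, so C(n) = 1.1 × C(n-1). The initial deposit gives C(0) = 10000.
Unrolling gives the closed form C(n) = 10000 × (1.1)ⁿ.

C(n) = 1.1 × C(n-1), C(0) = 10000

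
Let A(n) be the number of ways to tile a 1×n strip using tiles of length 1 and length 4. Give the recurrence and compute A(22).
Condition on the last tile: it has length 1 (leaving a 1×(n-1) strip) or length 4 (leaving a 1×(n-4) strip), so A(n) = A(n-1) + A(n-4) (order-4 linear recurrence).
For 0 ≤ i < 4 only unit tiles fit, so A(i) = 1.
Iterating the recurrence: A(4) = 2, A(5) = 3, A(6) = 4, A(7) = 5, A(8) = 7, A(9) = 10, A(10) = 14, A(11) = 19, A(12) = 26, A(13) = 36, A(14) = 50, A(15) = 69, A(16) = 95, A(17) = 131, A(18) = 181, A(19) = 250, A(20) = 345, A(21) = 476, A(22) = 657.

A(n) = A(n-1) + A(n-4), with A(i) = 1 for 0 ≤ i < 4; A(22) = 657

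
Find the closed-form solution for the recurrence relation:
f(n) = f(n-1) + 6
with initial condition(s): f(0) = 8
Recurrence: f(n) = f(n-1) + 6, initial: f(0) = 8.
Each step adds 6, so f(n) = f(0) + 6n = 6n + 8.

f(n) = 6n + 8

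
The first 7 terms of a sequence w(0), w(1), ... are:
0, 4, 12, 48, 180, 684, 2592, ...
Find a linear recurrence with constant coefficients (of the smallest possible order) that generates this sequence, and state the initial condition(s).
Look for the lowest-order linear relation among consecutive terms.
Observation: w(n) - 3·w(n-1) - (3)·w(n-2) = 0 holds for the shown terms, and no order-1 relation w(n) = α·w(n-1) + β fits.
Check at n=3: 3·12 + (3)·4 = 48. ✓

w(n) = 3w(n-1) + 3w(n-2), w(0) = 0, w(1) = 4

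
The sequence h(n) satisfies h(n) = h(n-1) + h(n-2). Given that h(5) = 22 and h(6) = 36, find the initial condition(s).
Work backwards using h(k) = h(k+2) - h(k+1):
h(4) = h(6) - h(5) = 36 - 22 = 14
h(3) = h(5) - h(4) = 22 - 14 = 8
h(2) = h(4) - h(3) = 14 - 8 = 6
h(1) = h(3) - h(2) = 8 - 6 = 2
h(0) = h(2) - h(1) = 6 - 2 = 4

h(0) = 4, h(1) = 2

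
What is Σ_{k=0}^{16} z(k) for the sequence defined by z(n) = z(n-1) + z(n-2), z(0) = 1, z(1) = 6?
Computing the sequence terms: 1, 6, 7, 13, 20, 33, 53, 86, 139, 225, 364, 589, 953, 1542, 2495, 4037, 6532
Adding these values together:

17095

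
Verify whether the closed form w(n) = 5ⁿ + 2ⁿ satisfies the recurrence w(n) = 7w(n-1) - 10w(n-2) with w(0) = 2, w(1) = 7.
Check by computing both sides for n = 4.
From the recurrence with w(0) = 2, w(1) = 7:
  w(0) = 2, w(1) = 7, w(2) = 29, w(3) = 133, w(4) = 641
  so the recurrence gives w(4) = 641.
From the proposed closed form w(n) = 5ⁿ + 2ⁿ:
  w(4) = 641.
Both sides give 641 at n = 4, and the initial condition(s) match, so the closed form is consistent.

Yes, the closed form is correct.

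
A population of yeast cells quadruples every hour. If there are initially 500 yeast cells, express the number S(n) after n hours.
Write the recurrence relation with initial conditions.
Each hour multiplies the count by 4, so the count after n hours depends only on the count after n-1 hours: S(n) = 4 × S(n-1). The starting count gives S(0) = 500.
Unrolling n times gives the closed form S(n) = 500 × 4ⁿ.

S(n) = 4 × S(n-1), S(0) = 500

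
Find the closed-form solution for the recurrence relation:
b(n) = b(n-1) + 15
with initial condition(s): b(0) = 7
Recurrence: b(n) = b(n-1) + 15, initial: b(0) = 7.
Each step adds 15, so b(n) = b(0) + 15n = 15n + 7.

b(n) = 15n + 7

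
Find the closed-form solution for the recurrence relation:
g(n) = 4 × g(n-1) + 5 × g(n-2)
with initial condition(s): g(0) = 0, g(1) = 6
Recurrence: g(n) = 4 × g(n-1) + 5 × g(n-2), initial: g(0) = 0, g(1) = 6.
Characteristic equation: r² - 4r - 5 = 0, which factors as (r - 5)(r + 1) = 0, so r = 5, -1. General solution g(n) = A·5ⁿ + B·(-1)ⁿ. From g(0) = 0: A + B = 0. From g(1) = 6: 5A - 1B = 6. Solving gives A = 1, B = -1.

g(n) = 5ⁿ - (-1)ⁿ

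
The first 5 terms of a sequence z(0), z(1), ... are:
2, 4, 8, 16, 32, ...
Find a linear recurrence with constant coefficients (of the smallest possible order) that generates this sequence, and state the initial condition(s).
Look for the lowest-order linear relation among consecutive terms.
Observation: each term is 2× the previous.
Check at n=2: 2·4 = 8. ✓

z(n) = 2 × z(n-1), z(0) = 2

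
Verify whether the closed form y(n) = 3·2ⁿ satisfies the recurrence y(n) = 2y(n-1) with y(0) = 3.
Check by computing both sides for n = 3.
From the recurrence with y(0) = 3:
  y(0) = 3, y(1) = 6, y(2) = 12, y(3) = 24
  so the recurrence gives y(3) = 24.
From the proposed closed form y(n) = 3·2ⁿ:
  y(3) = 24.
Both sides give 24 at n = 3, and the initial condition(s) match, so the closed form is consistent.

Yes, the closed form is correct.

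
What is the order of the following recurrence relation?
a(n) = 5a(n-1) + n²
The order is the largest lag k for which a(n-k) appears. Here the deepest term is a(n-1) (the n² term is non-homogeneous and does not affect the order), so the order is 1.

Order 1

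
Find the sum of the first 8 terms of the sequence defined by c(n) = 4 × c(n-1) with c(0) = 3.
Computing the sequence terms: 3, 12, 48, 192, 768, 3072, 12288, 49152
Adding these values together:

65535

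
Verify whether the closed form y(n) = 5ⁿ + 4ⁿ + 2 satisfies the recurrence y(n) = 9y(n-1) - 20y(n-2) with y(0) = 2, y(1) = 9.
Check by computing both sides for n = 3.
From the recurrence with y(0) = 2, y(1) = 9:
  y(0) = 2, y(1) = 9, y(2) = 41, y(3) = 189
  so the recurrence gives y(3) = 189.
From the proposed closed form y(n) = 5ⁿ + 4ⁿ + 2:
  y(3) = 191.
The recurrence gives 189 but the closed form gives 191, so the closed form does not satisfy the recurrence.

No, the closed form is incorrect.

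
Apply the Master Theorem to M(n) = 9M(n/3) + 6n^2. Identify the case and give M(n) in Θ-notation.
Master Theorem template: M(n) = a·M(n/b) + f(n).
Here: a=9, b=3, f(n)=6n^2
Compute log_b(a) = log_3(9) = 2.
f(n) = 6n^2 = Θ(n^2). Case 2: M(n) = Θ(n^2 log n).

Case 2: M(n) = Θ(n^2 log n)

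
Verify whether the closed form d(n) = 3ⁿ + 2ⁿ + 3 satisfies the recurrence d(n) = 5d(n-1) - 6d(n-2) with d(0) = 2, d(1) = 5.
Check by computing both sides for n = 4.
From the recurrence with d(0) = 2, d(1) = 5:
  d(0) = 2, d(1) = 5, d(2) = 13, d(3) = 35, d(4) = 97
  so the recurrence gives d(4) = 97.
From the proposed closed form d(n) = 3ⁿ + 2ⁿ + 3:
  d(4) = 100.
The recurrence gives 97 but the closed form gives 100, so the closed form does not satisfy the recurrence.

No, the closed form is incorrect.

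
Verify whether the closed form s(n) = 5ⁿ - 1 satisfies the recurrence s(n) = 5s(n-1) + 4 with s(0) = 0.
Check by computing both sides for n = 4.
From the recurrence with s(0) = 0:
  s(0) = 0, s(1) = 4, s(2) = 24, s(3) = 124, s(4) = 624
  so the recurrence gives s(4) = 624.
From the proposed closed form s(n) = 5ⁿ - 1:
  s(4) = 624.
Both sides give 624 at n = 4, and the initial condition(s) match, so the closed form is consistent.

Yes, the closed form is correct.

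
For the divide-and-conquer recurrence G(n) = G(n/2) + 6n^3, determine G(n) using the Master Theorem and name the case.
Master Theorem template: G(n) = a·G(n/b) + f(n).
Here: a=1, b=2, f(n)=6n^3
Compute log_b(a) = log_2(1) = 0.
f(n) = 6n^3 = Ω(n^(0+ε)) with ε = 3, and the regularity condition holds (a·f(n/b) = (a/b^3)·f(n) with a/b^3 = 2^-3 < 1). Case 3: G(n) = Θ(f(n)) = Θ(n^3).

Case 3: G(n) = Θ(n^3)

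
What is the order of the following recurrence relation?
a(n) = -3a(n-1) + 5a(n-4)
The order is the largest lag k for which a(n-k) appears. Here the deepest term is a(n-4), so the order is 4.

Order 4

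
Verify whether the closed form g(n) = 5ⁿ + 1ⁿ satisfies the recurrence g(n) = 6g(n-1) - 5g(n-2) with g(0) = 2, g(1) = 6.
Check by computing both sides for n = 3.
From the recurrence with g(0) = 2, g(1) = 6:
  g(0) = 2, g(1) = 6, g(2) = 26, g(3) = 126
  so the recurrence gives g(3) = 126.
From the proposed closed form g(n) = 5ⁿ + 1ⁿ:
  g(3) = 126.
Both sides give 126 at n = 3, and the initial condition(s) match, so the closed form is consistent.

Yes, the closed form is correct.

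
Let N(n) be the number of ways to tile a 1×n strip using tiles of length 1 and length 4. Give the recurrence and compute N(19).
Condition on the last tile: it has length 1 (leaving a 1×(n-1) strip) or length 4 (leaving a 1×(n-4) strip), so N(n) = N(n-1) + N(n-4) (order-4 linear recurrence).
For 0 ≤ i < 4 only unit tiles fit, so N(i) = 1.
Iterating the recurrence: N(4) = 2, N(5) = 3, N(6) = 4, N(7) = 5, N(8) = 7, N(9) = 10, N(10) = 14, N(11) = 19, N(12) = 26, N(13) = 36, N(14) = 50, N(15) = 69, N(16) = 95, N(17) = 131, N(18) = 181, N(19) = 250.

N(n) = N(n-1) + N(n-4), with N(i) = 1 for 0 ≤ i < 4; N(19) = 250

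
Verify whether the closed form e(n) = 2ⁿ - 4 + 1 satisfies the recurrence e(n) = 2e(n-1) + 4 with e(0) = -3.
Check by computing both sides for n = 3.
From the recurrence with e(0) = -3:
  e(0) = -3, e(1) = -2, e(2) = 0, e(3) = 4
  so the recurrence gives e(3) = 4.
From the proposed closed form e(n) = 2ⁿ - 4 + 1:
  e(3) = 5.
The recurrence gives 4 but the closed form gives 5, so the closed form does not satisfy the recurrence.

No, the closed form is incorrect.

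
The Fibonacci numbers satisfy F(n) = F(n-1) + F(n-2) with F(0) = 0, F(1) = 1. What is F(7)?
Computing the sequence terms:
0, 1, 1, 2, 3, 5, 8, 13

13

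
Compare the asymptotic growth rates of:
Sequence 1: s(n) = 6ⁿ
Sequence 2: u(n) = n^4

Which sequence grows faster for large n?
Comparing growth rates:
Growth-rate hierarchy: log n ≺ any polynomial ≺ any exponential cⁿ (c>1) ≺ n! ≺ nⁿ.
exponential base 6 dominates polynomial degree 4 asymptotically.

s(n) grows faster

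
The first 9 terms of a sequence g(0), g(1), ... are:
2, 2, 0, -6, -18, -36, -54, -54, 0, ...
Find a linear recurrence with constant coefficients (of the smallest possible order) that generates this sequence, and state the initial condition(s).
Look for the lowest-order linear relation among consecutive terms.
Observation: g(n) - 3·g(n-1) - (-3)·g(n-2) = 0 holds for the shown terms, and no order-1 relation g(n) = α·g(n-1) + β fits.
Check at n=3: 3·0 + (-3)·2 = -6. ✓

g(n) = 3g(n-1) - 3g(n-2), g(0) = 2, g(1) = 2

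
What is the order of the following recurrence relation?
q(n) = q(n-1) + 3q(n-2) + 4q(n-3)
The order is the largest lag k for which q(n-k) appears. Here the deepest term is q(n-3), so the order is 3.

Order 3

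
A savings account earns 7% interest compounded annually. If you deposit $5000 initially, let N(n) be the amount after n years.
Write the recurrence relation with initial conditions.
Each year the balance grows by 7%, i.e. is multiplied by 1 + 7/100 = 1.07, so N(n) = 1.07 × N(n-1). The initial deposit gives N(0) = 5000.
Unrolling gives the closed form N(n) = 5000 × (1.07)ⁿ.

N(n) = 1.07 × N(n-1), N(0) = 5000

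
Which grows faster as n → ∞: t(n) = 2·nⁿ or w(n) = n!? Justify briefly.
Comparing growth rates:
Growth-rate hierarchy: log n ≺ any polynomial ≺ any exponential cⁿ (c>1) ≺ n! ≺ nⁿ.
super-exponential nⁿ dominates factorial asymptotically.

t(n) grows faster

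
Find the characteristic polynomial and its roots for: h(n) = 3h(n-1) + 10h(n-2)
Substitute h(n) = rⁿ and divide through by rⁿ⁻²: r² - 3r - 10 = 0
Factor: (r + 2)(r - 5) = 0, so r = -2, 5.
General solution: h(n) = A·(-2)ⁿ + B·5ⁿ

Characteristic: r² - 3r - 10 = 0, Roots: r = -2, 5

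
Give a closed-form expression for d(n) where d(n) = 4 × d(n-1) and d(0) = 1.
Recurrence: d(n) = 4 × d(n-1), initial: d(0) = 1.
Each term is 4 times the previous, so this is geometric with ratio 4. After n steps: d(n) = d(0)·4ⁿ = 4ⁿ.

d(n) = 4ⁿ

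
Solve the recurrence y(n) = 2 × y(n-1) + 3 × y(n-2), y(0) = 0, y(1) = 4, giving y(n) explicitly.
Recurrence: y(n) = 2 × y(n-1) + 3 × y(n-2), initial: y(0) = 0, y(1) = 4.
Characteristic equation: r² - 2r - 3 = 0, which factors as (r - 3)(r + 1) = 0, so r = 3, -1. General solution y(n) = A·3ⁿ + B·(-1)ⁿ. From y(0) = 0: A + B = 0. From y(1) = 4: 3A - 1B = 4. Solving gives A = 1, B = -1.

y(n) = 3ⁿ - (-1)ⁿ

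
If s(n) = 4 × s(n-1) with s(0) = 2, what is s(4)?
Computing step by step:
s(0) = 2
s(1) = 4 × 2 = 8
s(2) = 4 × 8 = 32
s(3) = 4 × 32 = 128
s(4) = 4 × 128 = 512

512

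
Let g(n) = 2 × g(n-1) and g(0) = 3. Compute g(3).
Computing step by step:
g(0) = 3
g(1) = 2 × 3 = 6
g(2) = 2 × 6 = 12
g(3) = 2 × 12 = 24

24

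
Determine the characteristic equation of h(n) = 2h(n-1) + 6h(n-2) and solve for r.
Substitute h(n) = rⁿ and divide through by rⁿ⁻²: r² - 2r - 6 = 0
Discriminant: 2² + 4·6 = 28, not a perfect square, so by the quadratic formula r = (2 ± √28)/2.
General solution: h(n) = A·r₁ⁿ + B·r₂ⁿ where r₁,r₂ = (2 ± √28)/2

Characteristic: r² - 2r - 6 = 0, Roots: r = (2 ± √28)/2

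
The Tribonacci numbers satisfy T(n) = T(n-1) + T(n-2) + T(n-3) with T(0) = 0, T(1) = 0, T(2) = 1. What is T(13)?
Computing the sequence terms:
0, 0, 1, 1, 2, 4, 7, 13, 24, 44, 81, 149, 274, 504

504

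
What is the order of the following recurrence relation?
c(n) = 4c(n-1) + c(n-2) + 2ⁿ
The order is the largest lag k for which c(n-k) appears. Here the deepest term is c(n-2) (the 2ⁿ term is non-homogeneous and does not affect the order), so the order is 2.

Order 2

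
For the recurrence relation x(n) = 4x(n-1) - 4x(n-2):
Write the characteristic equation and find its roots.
Substitute x(n) = rⁿ and divide through by rⁿ⁻²: r² - 4r + 4 = 0
Factor: (r - 2)² = 0, so r = 2 (double root).
General solution: x(n) = (A + Bn)·2ⁿ

Characteristic: r² - 4r + 4 = 0, Roots: r = 2 (double root)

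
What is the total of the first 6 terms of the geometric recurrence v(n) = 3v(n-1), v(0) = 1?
Computing the sequence terms: 1, 3, 9, 27, 81, 243
Adding these values together:

364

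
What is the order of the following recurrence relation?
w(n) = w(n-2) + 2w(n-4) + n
The order is the largest lag k for which w(n-k) appears. Here the deepest term is w(n-4) (the n term is non-homogeneous and does not affect the order), so the order is 4.

Order 4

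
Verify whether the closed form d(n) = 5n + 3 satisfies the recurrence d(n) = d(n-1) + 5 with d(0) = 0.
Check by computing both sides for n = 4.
From the recurrence with d(0) = 0:
  d(0) = 0, d(1) = 5, d(2) = 10, d(3) = 15, d(4) = 20
  so the recurrence gives d(4) = 20.
From the proposed closed form d(n) = 5n + 3:
  d(4) = 23.
The recurrence gives 20 but the closed form gives 23, so the closed form does not satisfy the recurrence.

No, the closed form is incorrect.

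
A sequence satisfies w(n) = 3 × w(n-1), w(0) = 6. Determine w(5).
Computing step by step:
w(0) = 6
w(1) = 3 × 6 = 18
w(2) = 3 × 18 = 54
w(3) = 3 × 54 = 162
w(4) = 3 × 162 = 486
w(5) = 3 × 486 = 1458

1458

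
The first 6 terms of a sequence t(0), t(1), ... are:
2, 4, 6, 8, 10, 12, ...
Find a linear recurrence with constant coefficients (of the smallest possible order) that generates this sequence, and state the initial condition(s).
Look for the lowest-order linear relation among consecutive terms.
Observation: consecutive differences are constant (= 2).
Check at n=2: 1·4 + 2 = 6. ✓

t(n) = t(n-1) + 2, t(0) = 2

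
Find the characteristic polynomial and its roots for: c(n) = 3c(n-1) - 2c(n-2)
Substitute c(n) = rⁿ and divide through by rⁿ⁻²: r² - 3r + 2 = 0
Factor: (r - 2)(r - 1) = 0, so r = 2, 1.
General solution: c(n) = A·2ⁿ + B·1ⁿ

Characteristic: r² - 3r + 2 = 0, Roots: r = 2, 1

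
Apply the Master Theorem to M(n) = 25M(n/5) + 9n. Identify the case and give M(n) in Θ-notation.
Master Theorem template: M(n) = a·M(n/b) + f(n).
Here: a=25, b=5, f(n)=9n
Compute log_b(a) = log_5(25) = 2.
f(n) = 9n = O(n^(2-ε)) with ε = 1. Case 1: M(n) = Θ(n^log_b(a)) = Θ(n^2).

Case 1: M(n) = Θ(n^2)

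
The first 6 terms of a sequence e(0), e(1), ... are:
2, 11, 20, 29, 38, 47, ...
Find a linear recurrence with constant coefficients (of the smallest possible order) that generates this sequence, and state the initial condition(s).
Look for the lowest-order linear relation among consecutive terms.
Observation: consecutive differences are constant (= 9).
Check at n=2: 1·11 + 9 = 20. ✓

e(n) = e(n-1) + 9, e(0) = 2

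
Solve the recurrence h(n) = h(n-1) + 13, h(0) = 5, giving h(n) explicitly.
Recurrence: h(n) = h(n-1) + 13, initial: h(0) = 5.
Each step adds 13, so h(n) = h(0) + 13n = 13n + 5.

h(n) = 13n + 5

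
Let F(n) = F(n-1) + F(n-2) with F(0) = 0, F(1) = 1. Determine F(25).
Computing the sequence terms:
0, 1, 1, 2, 3, 5, 8, 13, 21, 34, 55, 89, 144, 233, 377, 610, 987, 1597, 2584, 4181, 6765, 10946, 17711, 28657, 46368, 75025

75025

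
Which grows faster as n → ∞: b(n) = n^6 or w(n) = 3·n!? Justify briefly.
Comparing growth rates:
Growth-rate hierarchy: log n ≺ any polynomial ≺ any exponential cⁿ (c>1) ≺ n! ≺ nⁿ.
factorial dominates polynomial degree 6 asymptotically.

w(n) grows faster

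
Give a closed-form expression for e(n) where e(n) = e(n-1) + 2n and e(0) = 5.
Recurrence: e(n) = e(n-1) + 2n, initial: e(0) = 5.
Telescoping: e(n) = e(0) + 2·Σᵢ₌₁ⁿ i = 5 + 2·n(n+1)/2.

e(n) = 2·n(n+1)/2 + 5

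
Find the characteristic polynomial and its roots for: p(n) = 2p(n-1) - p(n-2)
Substitute p(n) = rⁿ and divide through by rⁿ⁻²: r² - 2r + 1 = 0
Factor: (r - 1)² = 0, so r = 1 (double root).
General solution: p(n) = (A + Bn)·1ⁿ

Characteristic: r² - 2r + 1 = 0, Roots: r = 1 (double root)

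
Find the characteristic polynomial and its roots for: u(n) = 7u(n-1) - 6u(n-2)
Substitute u(n) = rⁿ and divide through by rⁿ⁻²: r² - 7r + 6 = 0
Factor: (r - 1)(r - 6) = 0, so r = 1, 6.
General solution: u(n) = A·1ⁿ + B·6ⁿ

Characteristic: r² - 7r + 6 = 0, Roots: r = 1, 6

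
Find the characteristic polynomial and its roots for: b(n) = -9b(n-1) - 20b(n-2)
Substitute b(n) = rⁿ and divide through by rⁿ⁻²: r² + 9r + 20 = 0
Factor: (r + 5)(r + 4) = 0, so r = -5, -4.
General solution: b(n) = A·(-5)ⁿ + B·(-4)ⁿ

Characteristic: r² + 9r + 20 = 0, Roots: r = -5, -4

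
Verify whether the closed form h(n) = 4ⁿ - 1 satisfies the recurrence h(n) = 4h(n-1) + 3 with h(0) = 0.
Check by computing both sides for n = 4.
From the recurrence with h(0) = 0:
  h(0) = 0, h(1) = 3, h(2) = 15, h(3) = 63, h(4) = 255
  so the recurrence gives h(4) = 255.
From the proposed closed form h(n) = 4ⁿ - 1:
  h(4) = 255.
Both sides give 255 at n = 4, and the initial condition(s) match, so the closed form is consistent.

Yes, the closed form is correct.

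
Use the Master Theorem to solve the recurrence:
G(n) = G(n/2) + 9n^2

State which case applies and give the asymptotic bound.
Master Theorem template: G(n) = a·G(n/b) + f(n).
Here: a=1, b=2, f(n)=9n^2
Compute log_b(a) = log_2(1) = 0.
f(n) = 9n^2 = Ω(n^(0+ε)) with ε = 2, and the regularity condition holds (a·f(n/b) = (a/b^2)·f(n) with a/b^2 = 2^-2 < 1). Case 3: G(n) = Θ(f(n)) = Θ(n^2).

Case 3: G(n) = Θ(n^2)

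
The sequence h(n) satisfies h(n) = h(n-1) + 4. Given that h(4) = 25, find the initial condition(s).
h(4) = h(0) + 4·4, so h(0) = 25 - 16 = 9.

h(0) = 9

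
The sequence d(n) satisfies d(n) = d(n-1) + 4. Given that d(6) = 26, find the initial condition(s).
d(6) = d(0) + 6·4, so d(0) = 26 - 24 = 2.

d(0) = 2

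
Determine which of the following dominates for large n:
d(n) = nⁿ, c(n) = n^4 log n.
Comparing growth rates:
Growth-rate hierarchy: log n ≺ any polynomial ≺ any exponential cⁿ (c>1) ≺ n! ≺ nⁿ.
super-exponential nⁿ dominates polynomial degree 4 (with log factor) asymptotically.

d(n) grows faster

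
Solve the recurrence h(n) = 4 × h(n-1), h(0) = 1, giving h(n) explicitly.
Recurrence: h(n) = 4 × h(n-1), initial: h(0) = 1.
Each term is 4 times the previous, so this is geometric with ratio 4. After n steps: h(n) = h(0)·4ⁿ = 4ⁿ.

h(n) = 4ⁿ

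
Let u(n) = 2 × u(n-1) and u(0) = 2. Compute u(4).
Computing step by step:
u(0) = 2
u(1) = 2 × 2 = 4
u(2) = 2 × 4 = 8
u(3) = 2 × 8 = 16
u(4) = 2 × 16 = 32

32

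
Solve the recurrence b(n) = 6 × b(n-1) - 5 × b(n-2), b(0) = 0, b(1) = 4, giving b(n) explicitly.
Recurrence: b(n) = 6 × b(n-1) - 5 × b(n-2), initial: b(0) = 0, b(1) = 4.
Characteristic equation: r² - 6r + 5 = 0, which factors as (r - 5)(r - 1) = 0, so r = 5, 1. General solution b(n) = A·5ⁿ + B·1ⁿ. From b(0) = 0: A + B = 0. From b(1) = 4: 5A + 1B = 4. Solving gives A = 1, B = -1.

b(n) = 5ⁿ - 1ⁿ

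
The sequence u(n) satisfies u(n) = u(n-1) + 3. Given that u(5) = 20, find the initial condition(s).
u(5) = u(0) + 5·3, so u(0) = 20 - 15 = 5.

u(0) = 5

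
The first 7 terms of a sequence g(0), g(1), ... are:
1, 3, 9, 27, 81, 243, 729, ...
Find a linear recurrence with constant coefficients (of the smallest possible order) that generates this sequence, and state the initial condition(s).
Look for the lowest-order linear relation among consecutive terms.
Observation: each term is 3× the previous.
Check at n=2: 3·3 = 9. ✓

g(n) = 3 × g(n-1), g(0) = 1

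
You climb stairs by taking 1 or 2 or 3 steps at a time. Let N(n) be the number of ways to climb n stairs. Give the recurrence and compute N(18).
Condition on the size of the last step (1 to 3): before it there were n-1, …, n-3 stairs climbed, and these cases are disjoint, so N(n) = N(n-1) + N(n-2) + N(n-3) (order-3 linear recurrence).
Initial conditions by direct count (compositions of i into parts ≤ 3): N(1) = 1; N(2) = 2; N(3) = 4.
Iterating the recurrence: N(4) = 7, N(5) = 13, N(6) = 24, N(7) = 44, N(8) = 81, N(9) = 149, N(10) = 274, N(11) = 504, N(12) = 927, N(13) = 1705, N(14) = 3136, N(15) = 5768, N(16) = 10609, N(17) = 19513, N(18) = 35890.

N(n) = N(n-1) + N(n-2) + N(n-3), N(1) = 1, N(2) = 2, N(3) = 4; N(18) = 35890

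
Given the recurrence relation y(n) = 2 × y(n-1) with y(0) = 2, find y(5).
Computing step by step:
y(0) = 2
y(1) = 2 × 2 = 4
y(2) = 2 × 4 = 8
y(3) = 2 × 8 = 16
y(4) = 2 × 16 = 32
y(5) = 2 × 32 = 64

64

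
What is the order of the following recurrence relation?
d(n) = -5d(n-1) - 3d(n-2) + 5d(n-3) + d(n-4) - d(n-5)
The order is the largest lag k for which d(n-k) appears. Here the deepest term is d(n-5), so the order is 5.

Order 5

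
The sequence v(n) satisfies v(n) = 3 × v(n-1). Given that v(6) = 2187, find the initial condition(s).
In general v(n) = 3ⁿ · v(0). At n = 6: v(0) = v(6) / 3^6 = 2187 / 729 = 3.

v(0) = 3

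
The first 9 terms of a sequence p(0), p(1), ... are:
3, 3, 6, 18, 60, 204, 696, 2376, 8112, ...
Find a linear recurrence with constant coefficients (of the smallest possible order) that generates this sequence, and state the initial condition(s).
Look for the lowest-order linear relation among consecutive terms.
Observation: p(n) - 4·p(n-1) - (-2)·p(n-2) = 0 holds for the shown terms, and no order-1 relation p(n) = α·p(n-1) + β fits.
Check at n=3: 4·6 + (-2)·3 = 18. ✓

p(n) = 4p(n-1) - 2p(n-2), p(0) = 3, p(1) = 3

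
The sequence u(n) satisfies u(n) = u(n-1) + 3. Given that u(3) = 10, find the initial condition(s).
u(3) = u(0) + 3·3, so u(0) = 10 - 9 = 1.

u(0) = 1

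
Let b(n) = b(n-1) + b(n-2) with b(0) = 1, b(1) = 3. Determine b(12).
Computing the sequence terms:
1, 3, 4, 7, 11, 18, 29, 47, 76, 123, 199, 322, 521

521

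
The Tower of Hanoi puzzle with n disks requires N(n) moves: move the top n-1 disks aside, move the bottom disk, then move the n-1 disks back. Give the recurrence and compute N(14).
Moving n disks = move the top n-1 disks aside (N(n-1) moves) + move the largest disk (1 move) + move the n-1 disks back on top (N(n-1) moves), so N(n) = 2N(n-1) + 1, with N(1) = 1 (a single disk takes one move).
First terms: 1, 3, 7, 15, 31, 63, … — each is one less than a power of 2. Indeed N(n) + 1 = 2(N(n-1) + 1) with N(1) + 1 = 2, so N(n) + 1 = 2ⁿ and N(n) = 2ⁿ - 1.
Hence N(14) = 2^14 - 1 = 16384 - 1 = 16383.

N(n) = 2N(n-1) + 1, N(1) = 1; N(14) = 16383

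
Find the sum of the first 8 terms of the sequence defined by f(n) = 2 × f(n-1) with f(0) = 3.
Computing the sequence terms: 3, 6, 12, 24, 48, 96, 192, 384
Adding these values together:

765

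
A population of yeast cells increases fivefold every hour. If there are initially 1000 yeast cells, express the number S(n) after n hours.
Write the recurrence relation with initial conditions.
Each hour multiplies the count by 5, so the count after n hours depends only on the count after n-1 hours: S(n) = 5 × S(n-1). The starting count gives S(0) = 1000.
Unrolling n times gives the closed form S(n) = 1000 × 5ⁿ.

S(n) = 5 × S(n-1), S(0) = 1000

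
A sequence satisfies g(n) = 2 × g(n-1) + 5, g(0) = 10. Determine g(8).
Computing step by step:
g(0) = 10
g(1) = 2 × 10 + 5 = 25
g(2) = 2 × 25 + 5 = 55
g(3) = 2 × 55 + 5 = 115
g(4) = 2 × 115 + 5 = 235
g(5) = 2 × 235 + 5 = 475
g(6) = 2 × 475 + 5 = 955
g(7) = 2 × 955 + 5 = 1915
g(8) = 2 × 1915 + 5 = 3835

3835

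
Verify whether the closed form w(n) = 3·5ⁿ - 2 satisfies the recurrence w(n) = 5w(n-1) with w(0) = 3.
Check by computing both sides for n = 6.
From the recurrence with w(0) = 3:
  w(0) = 3, w(1) = 15, w(2) = 75, w(3) = 375, w(4) = 1875, w(5) = 9375, w(6) = 46875
  so the recurrence gives w(6) = 46875.
From the proposed closed form w(n) = 3·5ⁿ - 2:
  w(6) = 46873.
The recurrence gives 46875 but the closed form gives 46873, so the closed form does not satisfy the recurrence.

No, the closed form is incorrect.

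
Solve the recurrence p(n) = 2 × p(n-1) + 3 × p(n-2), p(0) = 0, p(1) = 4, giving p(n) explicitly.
Recurrence: p(n) = 2 × p(n-1) + 3 × p(n-2), initial: p(0) = 0, p(1) = 4.
Characteristic equation: r² - 2r - 3 = 0, which factors as (r - 3)(r + 1) = 0, so r = 3, -1. General solution p(n) = A·3ⁿ + B·(-1)ⁿ. From p(0) = 0: A + B = 0. From p(1) = 4: 3A - 1B = 4. Solving gives A = 1, B = -1.

p(n) = 3ⁿ - (-1)ⁿ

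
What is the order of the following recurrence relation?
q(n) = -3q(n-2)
The order is the largest lag k for which q(n-k) appears. Here the deepest term is q(n-2), so the order is 2.

Order 2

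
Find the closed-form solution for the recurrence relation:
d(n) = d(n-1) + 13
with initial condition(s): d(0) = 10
Recurrence: d(n) = d(n-1) + 13, initial: d(0) = 10.
Each step adds 13, so d(n) = d(0) + 13n = 13n + 10.

d(n) = 13n + 10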